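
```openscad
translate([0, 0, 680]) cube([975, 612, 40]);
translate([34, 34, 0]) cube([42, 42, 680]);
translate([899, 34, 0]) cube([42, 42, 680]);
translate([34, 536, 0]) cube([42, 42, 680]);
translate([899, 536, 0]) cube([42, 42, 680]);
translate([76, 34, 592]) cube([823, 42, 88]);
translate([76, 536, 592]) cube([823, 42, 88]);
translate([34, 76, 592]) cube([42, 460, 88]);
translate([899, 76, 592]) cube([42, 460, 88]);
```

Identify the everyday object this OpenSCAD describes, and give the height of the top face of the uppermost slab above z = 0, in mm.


A table. The table height is 720 mm.

A 975×612×40 slab sits at z = 680 on four 42 mm square posts — a table. The top surface is at 680 + 40 = 720 mm.


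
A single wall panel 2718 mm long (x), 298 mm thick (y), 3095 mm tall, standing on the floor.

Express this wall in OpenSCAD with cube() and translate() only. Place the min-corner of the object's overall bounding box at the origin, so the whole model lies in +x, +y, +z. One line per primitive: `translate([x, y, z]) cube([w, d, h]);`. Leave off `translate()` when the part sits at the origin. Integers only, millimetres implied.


cube([2718, 298, 3095]);


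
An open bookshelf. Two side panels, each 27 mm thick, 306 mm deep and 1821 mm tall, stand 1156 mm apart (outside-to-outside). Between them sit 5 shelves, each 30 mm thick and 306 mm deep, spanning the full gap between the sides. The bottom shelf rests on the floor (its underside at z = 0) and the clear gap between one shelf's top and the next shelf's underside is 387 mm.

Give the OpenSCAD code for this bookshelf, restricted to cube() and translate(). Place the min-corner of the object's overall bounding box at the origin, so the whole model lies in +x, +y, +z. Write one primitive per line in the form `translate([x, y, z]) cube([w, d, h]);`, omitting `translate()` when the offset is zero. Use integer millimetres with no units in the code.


cube([27, 306, 1821]);
translate([1129, 0, 0]) cube([27, 306, 1821]);
translate([27, 0, 0]) cube([1102, 306, 30]);
translate([27, 0, 417]) cube([1102, 306, 30]);
translate([27, 0, 834]) cube([1102, 306, 30]);
translate([27, 0, 1251]) cube([1102, 306, 30]);
translate([27, 0, 1668]) cube([1102, 306, 30]);


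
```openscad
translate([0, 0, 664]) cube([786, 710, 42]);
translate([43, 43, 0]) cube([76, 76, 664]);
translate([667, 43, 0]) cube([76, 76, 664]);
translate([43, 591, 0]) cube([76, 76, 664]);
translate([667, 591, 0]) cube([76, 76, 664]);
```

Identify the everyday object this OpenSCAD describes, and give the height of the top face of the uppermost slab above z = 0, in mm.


A table. The table height is 706 mm.

A 786×710×42 slab sits at z = 664 on four 76 mm square posts — a table. The top surface is at 664 + 42 = 706 mm.


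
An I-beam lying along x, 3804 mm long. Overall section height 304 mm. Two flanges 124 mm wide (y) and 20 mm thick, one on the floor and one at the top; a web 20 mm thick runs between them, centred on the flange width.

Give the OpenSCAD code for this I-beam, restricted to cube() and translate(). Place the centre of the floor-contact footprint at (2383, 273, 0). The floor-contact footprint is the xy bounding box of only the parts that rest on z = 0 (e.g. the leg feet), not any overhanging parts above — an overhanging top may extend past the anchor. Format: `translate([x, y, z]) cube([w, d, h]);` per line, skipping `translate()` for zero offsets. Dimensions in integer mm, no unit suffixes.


translate([481, 211, 0]) cube([3804, 124, 20]);
translate([481, 263, 20]) cube([3804, 20, 264]);
translate([481, 211, 284]) cube([3804, 124, 20]);


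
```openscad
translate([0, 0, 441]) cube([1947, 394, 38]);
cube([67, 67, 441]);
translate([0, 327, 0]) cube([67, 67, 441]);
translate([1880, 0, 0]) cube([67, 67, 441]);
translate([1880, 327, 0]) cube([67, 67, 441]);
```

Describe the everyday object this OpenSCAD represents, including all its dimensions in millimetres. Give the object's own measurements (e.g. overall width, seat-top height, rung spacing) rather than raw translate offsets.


A long wooden bench with a 1947 mm (x) × 394 mm (y) seat, 38 mm thick, its top surface 479 mm above the floor. Four 67 mm square legs at the seat corners, flush with the edges, run from z = 0 to the seat underside.


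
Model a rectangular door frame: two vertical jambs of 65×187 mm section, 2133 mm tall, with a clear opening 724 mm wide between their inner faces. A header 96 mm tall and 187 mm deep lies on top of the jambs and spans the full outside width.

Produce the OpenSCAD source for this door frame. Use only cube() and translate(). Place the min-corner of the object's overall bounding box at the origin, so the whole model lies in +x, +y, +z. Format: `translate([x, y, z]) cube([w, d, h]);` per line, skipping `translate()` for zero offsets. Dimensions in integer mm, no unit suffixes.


cube([65, 187, 2133]);
translate([789, 0, 0]) cube([65, 187, 2133]);
translate([0, 0, 2133]) cube([854, 187, 96]);


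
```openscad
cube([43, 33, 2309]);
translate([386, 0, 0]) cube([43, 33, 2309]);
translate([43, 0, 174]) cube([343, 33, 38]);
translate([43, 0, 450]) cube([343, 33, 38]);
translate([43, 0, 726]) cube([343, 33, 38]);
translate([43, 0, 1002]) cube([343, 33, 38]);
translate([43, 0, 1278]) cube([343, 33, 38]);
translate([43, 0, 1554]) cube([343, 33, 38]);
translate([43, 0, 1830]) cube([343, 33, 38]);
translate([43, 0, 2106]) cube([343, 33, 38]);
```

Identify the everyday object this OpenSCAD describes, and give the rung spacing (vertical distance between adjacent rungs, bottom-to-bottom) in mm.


A ladder. The rung spacing is 276 mm.

Two tall 43×33 posts with 8 short bars between them — a ladder. Adjacent rungs sit at z = 174 and z = 450, so the spacing is 450 − 174 = 276 mm.


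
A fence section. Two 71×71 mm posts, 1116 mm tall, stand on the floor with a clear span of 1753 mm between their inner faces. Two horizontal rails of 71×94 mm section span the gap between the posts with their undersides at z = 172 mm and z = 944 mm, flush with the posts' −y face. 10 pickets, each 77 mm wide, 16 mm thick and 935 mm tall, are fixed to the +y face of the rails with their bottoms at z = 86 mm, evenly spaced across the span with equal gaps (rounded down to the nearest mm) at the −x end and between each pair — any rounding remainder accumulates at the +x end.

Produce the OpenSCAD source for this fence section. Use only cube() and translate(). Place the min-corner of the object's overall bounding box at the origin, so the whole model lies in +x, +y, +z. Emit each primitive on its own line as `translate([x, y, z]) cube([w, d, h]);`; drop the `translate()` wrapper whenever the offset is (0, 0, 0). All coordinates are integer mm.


cube([71, 71, 1116]);
translate([1824, 0, 0]) cube([71, 71, 1116]);
translate([71, 0, 172]) cube([1753, 71, 94]);
translate([71, 0, 944]) cube([1753, 71, 94]);
translate([160, 71, 86]) cube([77, 16, 935]);
translate([326, 71, 86]) cube([77, 16, 935]);
translate([492, 71, 86]) cube([77, 16, 935]);
translate([658, 71, 86]) cube([77, 16, 935]);
translate([824, 71, 86]) cube([77, 16, 935]);
translate([990, 71, 86]) cube([77, 16, 935]);
translate([1156, 71, 86]) cube([77, 16, 935]);
translate([1322, 71, 86]) cube([77, 16, 935]);
translate([1488, 71, 86]) cube([77, 16, 935]);
translate([1654, 71, 86]) cube([77, 16, 935]);


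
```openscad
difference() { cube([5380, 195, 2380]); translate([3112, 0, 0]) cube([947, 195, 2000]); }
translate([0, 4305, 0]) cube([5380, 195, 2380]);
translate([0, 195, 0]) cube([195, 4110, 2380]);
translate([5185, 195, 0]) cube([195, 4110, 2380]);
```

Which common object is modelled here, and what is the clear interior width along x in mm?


A single room. The interior width is 4990 mm.

Four walls enclosing a rectangle with a door in the front wall — a room. Outside width 5380 minus two 195 mm walls gives 4990 mm.


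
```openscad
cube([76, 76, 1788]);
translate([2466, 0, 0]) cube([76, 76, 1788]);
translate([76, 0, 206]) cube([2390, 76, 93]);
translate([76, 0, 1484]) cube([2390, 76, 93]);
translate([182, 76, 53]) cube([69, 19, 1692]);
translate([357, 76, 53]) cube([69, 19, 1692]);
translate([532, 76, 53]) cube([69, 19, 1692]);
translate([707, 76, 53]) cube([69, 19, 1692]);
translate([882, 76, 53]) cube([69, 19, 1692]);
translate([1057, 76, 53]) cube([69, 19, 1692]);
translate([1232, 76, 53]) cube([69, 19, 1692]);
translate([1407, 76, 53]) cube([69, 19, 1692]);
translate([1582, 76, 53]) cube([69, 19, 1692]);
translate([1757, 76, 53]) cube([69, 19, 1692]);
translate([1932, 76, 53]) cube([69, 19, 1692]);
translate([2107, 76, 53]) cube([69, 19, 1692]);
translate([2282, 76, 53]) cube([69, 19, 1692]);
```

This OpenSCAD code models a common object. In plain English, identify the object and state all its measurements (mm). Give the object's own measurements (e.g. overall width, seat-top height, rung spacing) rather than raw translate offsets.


A fence section. Two 76×76 mm posts, 1788 mm tall, stand on the floor with a clear span of 2390 mm between their inner faces. Two horizontal rails of 76×93 mm section span the gap between the posts with their undersides at z = 206 mm and z = 1484 mm, flush with the posts' −y face. 13 pickets, each 69 mm wide, 19 mm thick and 1692 mm tall, are fixed to the +y face of the rails with their bottoms at z = 53 mm, spaced across the span with a 106 mm gap after the −x post and between neighbouring pickets, with 115 mm left before the +x post.


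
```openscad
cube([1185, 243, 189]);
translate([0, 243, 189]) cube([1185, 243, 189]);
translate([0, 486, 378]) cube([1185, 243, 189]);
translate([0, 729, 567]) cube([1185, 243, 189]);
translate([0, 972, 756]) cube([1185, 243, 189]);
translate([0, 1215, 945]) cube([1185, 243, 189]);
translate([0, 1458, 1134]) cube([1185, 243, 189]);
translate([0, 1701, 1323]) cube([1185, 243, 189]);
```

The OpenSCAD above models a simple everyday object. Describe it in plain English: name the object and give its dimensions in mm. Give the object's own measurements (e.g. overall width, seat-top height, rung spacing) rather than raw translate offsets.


A straight staircase of 8 solid steps. Each step is 1185 mm wide (x), 243 mm deep (y, the going) and 189 mm tall (the rise). The first step rests on the floor; each subsequent step sits one going further in +y and one rise higher in +z, directly behind and above the previous step with no overlap.


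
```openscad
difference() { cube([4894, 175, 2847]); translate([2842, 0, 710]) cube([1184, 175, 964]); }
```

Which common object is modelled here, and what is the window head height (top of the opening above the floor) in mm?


A wall with a window opening. The window head height is 1674 mm.

A wall with a rectangular opening subtracted — a window. Sill at z = 710, opening 964 mm tall, so the head is at 710 + 964 = 1674 mm.


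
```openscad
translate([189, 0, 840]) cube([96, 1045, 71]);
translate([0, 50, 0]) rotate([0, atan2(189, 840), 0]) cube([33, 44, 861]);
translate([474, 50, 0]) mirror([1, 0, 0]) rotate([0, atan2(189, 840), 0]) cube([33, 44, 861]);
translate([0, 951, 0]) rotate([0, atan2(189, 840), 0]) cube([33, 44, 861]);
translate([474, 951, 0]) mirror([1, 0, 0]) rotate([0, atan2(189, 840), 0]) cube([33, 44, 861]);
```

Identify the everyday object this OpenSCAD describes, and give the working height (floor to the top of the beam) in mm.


A sawhorse. The overall height is 911 mm.

A beam across two mirrored pairs of raked legs — a sawhorse. The beam's underside is at z = 840 (matching the legs' vertical rise in atan2(189, 840)) and the beam is 71 mm tall, so its top is at 840 + 71 = 911 mm. The raked legs top out at the beam's underside, so that is the highest point.


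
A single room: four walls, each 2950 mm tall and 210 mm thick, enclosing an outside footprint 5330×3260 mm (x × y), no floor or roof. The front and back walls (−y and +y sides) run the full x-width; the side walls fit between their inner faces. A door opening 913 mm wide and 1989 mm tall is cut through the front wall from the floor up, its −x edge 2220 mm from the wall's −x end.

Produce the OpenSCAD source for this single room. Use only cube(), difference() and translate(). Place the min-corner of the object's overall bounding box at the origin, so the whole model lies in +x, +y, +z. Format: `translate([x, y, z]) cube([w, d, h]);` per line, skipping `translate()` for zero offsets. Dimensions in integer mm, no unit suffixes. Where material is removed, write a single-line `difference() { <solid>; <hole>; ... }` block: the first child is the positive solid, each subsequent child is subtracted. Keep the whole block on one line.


difference() { cube([5330, 210, 2950]); translate([2220, 0, 0]) cube([913, 210, 1989]); }
translate([0, 3050, 0]) cube([5330, 210, 2950]);
translate([0, 210, 0]) cube([210, 2840, 2950]);
translate([5120, 210, 0]) cube([210, 2840, 2950]);


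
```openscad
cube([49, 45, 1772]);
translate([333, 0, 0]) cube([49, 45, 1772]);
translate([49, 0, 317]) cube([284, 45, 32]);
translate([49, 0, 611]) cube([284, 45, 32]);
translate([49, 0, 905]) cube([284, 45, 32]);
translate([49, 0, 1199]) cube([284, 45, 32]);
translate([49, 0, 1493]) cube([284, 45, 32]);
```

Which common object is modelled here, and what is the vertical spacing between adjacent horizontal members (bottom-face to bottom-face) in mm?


A ladder. The rung spacing is 294 mm.

Two tall 49×45 posts with 5 short bars between them — a ladder. Adjacent rungs sit at z = 317 and z = 611, so the spacing is 611 − 317 = 294 mm.


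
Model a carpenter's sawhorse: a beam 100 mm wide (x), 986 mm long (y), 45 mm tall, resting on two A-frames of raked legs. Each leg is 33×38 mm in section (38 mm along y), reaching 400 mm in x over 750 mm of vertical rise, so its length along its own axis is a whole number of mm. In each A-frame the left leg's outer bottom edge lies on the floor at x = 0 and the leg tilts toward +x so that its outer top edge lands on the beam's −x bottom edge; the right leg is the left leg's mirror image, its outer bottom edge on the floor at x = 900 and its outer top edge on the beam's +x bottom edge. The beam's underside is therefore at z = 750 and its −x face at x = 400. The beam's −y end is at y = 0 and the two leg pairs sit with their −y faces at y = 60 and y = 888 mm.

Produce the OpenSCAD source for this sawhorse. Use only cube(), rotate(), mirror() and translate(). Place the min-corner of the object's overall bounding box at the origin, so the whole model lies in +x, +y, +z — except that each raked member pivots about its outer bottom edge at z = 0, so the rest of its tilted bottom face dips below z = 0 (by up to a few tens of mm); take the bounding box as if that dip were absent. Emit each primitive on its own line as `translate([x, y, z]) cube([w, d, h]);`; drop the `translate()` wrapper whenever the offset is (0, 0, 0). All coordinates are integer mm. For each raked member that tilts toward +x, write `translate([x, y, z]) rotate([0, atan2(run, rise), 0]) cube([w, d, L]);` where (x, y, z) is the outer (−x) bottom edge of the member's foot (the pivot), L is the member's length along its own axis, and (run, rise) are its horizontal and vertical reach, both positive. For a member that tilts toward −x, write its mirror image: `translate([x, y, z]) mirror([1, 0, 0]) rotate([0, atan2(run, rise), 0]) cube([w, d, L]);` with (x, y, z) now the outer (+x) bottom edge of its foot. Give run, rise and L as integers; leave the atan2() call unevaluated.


translate([400, 0, 750]) cube([100, 986, 45]);
translate([0, 60, 0]) rotate([0, atan2(400, 750), 0]) cube([33, 38, 850]);
translate([900, 60, 0]) mirror([1, 0, 0]) rotate([0, atan2(400, 750), 0]) cube([33, 38, 850]);
translate([0, 888, 0]) rotate([0, atan2(400, 750), 0]) cube([33, 38, 850]);
translate([900, 888, 0]) mirror([1, 0, 0]) rotate([0, atan2(400, 750), 0]) cube([33, 38, 850]);


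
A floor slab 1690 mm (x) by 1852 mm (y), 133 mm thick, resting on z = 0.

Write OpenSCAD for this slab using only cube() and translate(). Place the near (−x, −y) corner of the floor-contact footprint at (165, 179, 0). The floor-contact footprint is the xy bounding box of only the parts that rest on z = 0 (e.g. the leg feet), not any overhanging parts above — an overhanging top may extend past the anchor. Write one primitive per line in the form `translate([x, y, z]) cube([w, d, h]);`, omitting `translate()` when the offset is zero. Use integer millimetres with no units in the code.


translate([165, 179, 0]) cube([1690, 1852, 133]);


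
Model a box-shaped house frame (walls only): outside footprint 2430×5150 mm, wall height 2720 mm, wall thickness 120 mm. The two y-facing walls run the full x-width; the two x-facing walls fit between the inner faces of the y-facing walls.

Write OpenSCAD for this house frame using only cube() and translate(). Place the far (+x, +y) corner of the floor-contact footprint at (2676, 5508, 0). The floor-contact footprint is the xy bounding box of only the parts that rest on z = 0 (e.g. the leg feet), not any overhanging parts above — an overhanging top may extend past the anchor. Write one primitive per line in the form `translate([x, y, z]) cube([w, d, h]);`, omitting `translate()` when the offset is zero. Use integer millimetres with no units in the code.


translate([246, 358, 0]) cube([2430, 120, 2720]);
translate([246, 5388, 0]) cube([2430, 120, 2720]);
translate([246, 478, 0]) cube([120, 4910, 2720]);
translate([2556, 478, 0]) cube([120, 4910, 2720]);


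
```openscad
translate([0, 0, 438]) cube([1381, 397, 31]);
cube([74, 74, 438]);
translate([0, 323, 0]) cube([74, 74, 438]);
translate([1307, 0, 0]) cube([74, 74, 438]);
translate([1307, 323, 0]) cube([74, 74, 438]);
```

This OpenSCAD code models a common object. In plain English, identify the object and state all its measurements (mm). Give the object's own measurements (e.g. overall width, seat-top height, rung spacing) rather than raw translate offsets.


A long wooden bench with a 1381 mm (x) × 397 mm (y) seat, 31 mm thick, its top surface 469 mm above the floor. Four 74 mm square legs at the seat corners, flush with the edges, run from z = 0 to the seat underside.


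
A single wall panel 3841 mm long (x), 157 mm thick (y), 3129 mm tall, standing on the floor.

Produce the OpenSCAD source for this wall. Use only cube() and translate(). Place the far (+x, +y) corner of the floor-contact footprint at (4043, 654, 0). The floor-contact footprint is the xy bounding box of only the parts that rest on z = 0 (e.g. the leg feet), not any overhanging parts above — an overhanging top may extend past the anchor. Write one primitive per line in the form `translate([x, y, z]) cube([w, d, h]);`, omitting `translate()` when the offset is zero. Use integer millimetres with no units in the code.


translate([202, 497, 0]) cube([3841, 157, 3129]);


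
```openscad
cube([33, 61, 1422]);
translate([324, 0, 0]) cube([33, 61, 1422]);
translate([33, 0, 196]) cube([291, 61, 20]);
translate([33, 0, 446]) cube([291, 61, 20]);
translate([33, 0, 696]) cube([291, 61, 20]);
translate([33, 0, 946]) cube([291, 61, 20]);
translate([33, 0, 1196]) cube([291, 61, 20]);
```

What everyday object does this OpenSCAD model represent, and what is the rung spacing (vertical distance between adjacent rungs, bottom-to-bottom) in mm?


A ladder. The rung spacing is 250 mm.

Two tall 33×61 posts with 5 short bars between them — a ladder. Adjacent rungs sit at z = 196 and z = 446, so the spacing is 446 − 196 = 250 mm.


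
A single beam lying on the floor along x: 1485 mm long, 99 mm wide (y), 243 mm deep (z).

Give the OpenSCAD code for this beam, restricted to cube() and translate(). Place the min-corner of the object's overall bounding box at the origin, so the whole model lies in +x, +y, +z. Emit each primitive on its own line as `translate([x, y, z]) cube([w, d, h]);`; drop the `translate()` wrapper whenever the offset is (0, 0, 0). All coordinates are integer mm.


cube([1485, 99, 243]);


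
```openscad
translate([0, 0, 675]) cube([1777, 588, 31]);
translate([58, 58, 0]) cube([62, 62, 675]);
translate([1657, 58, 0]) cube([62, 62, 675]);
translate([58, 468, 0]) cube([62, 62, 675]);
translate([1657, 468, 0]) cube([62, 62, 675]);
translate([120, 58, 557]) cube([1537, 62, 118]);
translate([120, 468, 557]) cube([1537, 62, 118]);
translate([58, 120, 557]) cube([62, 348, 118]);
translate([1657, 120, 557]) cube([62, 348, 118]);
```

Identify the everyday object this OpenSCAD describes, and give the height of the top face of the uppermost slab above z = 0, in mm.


A table. The table height is 706 mm.

A 1777×588×31 slab sits at z = 675 on four 62 mm square posts — a table. The top surface is at 675 + 31 = 706 mm.


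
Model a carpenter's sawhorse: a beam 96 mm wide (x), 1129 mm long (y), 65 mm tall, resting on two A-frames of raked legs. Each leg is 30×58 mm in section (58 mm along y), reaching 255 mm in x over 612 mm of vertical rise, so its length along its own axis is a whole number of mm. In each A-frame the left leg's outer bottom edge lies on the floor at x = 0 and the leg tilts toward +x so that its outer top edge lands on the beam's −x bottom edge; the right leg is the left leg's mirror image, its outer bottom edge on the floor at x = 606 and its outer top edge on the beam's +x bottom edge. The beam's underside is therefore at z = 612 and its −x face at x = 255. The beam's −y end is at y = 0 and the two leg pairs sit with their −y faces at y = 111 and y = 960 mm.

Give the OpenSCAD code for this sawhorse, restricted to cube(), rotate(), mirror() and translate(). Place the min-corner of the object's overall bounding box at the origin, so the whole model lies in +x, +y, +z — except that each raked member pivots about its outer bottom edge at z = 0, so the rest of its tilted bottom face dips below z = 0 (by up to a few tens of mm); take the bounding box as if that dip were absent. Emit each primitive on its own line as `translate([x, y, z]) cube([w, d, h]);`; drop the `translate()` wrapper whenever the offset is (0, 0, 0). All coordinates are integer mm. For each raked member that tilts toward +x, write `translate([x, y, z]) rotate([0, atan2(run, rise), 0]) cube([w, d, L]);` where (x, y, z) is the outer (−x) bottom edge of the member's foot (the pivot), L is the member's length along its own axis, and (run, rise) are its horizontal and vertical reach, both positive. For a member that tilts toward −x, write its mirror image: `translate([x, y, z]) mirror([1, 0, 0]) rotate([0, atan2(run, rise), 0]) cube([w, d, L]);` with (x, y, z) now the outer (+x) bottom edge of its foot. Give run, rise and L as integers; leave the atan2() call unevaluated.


translate([255, 0, 612]) cube([96, 1129, 65]);
translate([0, 111, 0]) rotate([0, atan2(255, 612), 0]) cube([30, 58, 663]);
translate([606, 111, 0]) mirror([1, 0, 0]) rotate([0, atan2(255, 612), 0]) cube([30, 58, 663]);
translate([0, 960, 0]) rotate([0, atan2(255, 612), 0]) cube([30, 58, 663]);
translate([606, 960, 0]) mirror([1, 0, 0]) rotate([0, atan2(255, 612), 0]) cube([30, 58, 663]);


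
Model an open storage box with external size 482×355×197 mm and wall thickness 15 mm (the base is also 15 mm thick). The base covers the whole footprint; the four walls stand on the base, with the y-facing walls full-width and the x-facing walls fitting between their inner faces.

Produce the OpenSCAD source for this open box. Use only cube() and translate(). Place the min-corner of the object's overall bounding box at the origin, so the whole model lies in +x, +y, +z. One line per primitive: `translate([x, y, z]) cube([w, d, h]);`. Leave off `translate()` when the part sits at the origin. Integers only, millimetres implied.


cube([482, 355, 15]);
translate([0, 0, 15]) cube([482, 15, 182]);
translate([0, 340, 15]) cube([482, 15, 182]);
translate([0, 15, 15]) cube([15, 325, 182]);
translate([467, 15, 15]) cube([15, 325, 182]);


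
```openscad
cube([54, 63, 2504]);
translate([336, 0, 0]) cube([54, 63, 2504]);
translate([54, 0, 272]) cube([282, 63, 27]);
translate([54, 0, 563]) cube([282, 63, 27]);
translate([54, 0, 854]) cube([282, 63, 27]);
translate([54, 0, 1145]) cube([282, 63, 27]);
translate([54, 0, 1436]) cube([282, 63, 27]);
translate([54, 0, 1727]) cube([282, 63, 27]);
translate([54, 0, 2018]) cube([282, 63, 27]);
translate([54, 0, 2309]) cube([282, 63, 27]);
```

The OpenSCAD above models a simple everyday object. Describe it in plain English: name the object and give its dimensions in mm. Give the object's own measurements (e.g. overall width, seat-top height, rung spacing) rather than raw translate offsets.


A straight ladder. Two 54×63 mm vertical rails, 2504 mm tall, stand 390 mm apart (outside-to-outside) with their front faces coplanar on the −y side. 8 rungs, each 63 mm deep and 27 mm tall, span between the inner faces of the rails, front faces flush with the rails. The lowest rung's underside is at z = 272 mm and rungs are spaced 291 mm apart (underside to underside).


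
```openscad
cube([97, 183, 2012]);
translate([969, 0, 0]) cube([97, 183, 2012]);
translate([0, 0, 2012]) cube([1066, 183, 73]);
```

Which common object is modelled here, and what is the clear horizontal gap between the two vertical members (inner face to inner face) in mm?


A door frame. The clear opening width is 872 mm.

Two 2012 mm tall posts with a header on top — a door frame. The left jamb is 97 mm wide at x = 0; the right jamb starts at x = 969. The clear opening is 969 − 97 = 872 mm.


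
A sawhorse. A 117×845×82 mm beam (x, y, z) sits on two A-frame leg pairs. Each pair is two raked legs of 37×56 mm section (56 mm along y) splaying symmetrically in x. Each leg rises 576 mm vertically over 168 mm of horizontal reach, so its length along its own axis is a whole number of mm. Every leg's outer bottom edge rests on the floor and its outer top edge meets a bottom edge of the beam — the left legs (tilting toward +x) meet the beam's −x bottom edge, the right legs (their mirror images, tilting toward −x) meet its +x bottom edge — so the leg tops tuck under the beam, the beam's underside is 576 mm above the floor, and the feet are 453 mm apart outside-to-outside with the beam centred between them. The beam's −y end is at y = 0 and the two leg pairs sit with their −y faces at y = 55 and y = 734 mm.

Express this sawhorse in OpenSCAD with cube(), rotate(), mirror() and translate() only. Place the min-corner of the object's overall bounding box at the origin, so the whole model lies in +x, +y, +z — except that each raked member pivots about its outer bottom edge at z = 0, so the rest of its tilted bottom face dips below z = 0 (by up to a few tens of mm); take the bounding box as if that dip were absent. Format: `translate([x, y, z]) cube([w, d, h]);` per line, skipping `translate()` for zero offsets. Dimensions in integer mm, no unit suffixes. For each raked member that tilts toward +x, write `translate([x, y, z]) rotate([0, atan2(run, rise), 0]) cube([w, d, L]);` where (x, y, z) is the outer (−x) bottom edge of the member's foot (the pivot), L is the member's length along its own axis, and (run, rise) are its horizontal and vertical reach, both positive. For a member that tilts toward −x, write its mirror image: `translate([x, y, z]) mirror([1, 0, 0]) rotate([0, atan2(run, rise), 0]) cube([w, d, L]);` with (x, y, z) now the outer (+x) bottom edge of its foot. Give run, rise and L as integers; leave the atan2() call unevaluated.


translate([168, 0, 576]) cube([117, 845, 82]);
translate([0, 55, 0]) rotate([0, atan2(168, 576), 0]) cube([37, 56, 600]);
translate([453, 55, 0]) mirror([1, 0, 0]) rotate([0, atan2(168, 576), 0]) cube([37, 56, 600]);
translate([0, 734, 0]) rotate([0, atan2(168, 576), 0]) cube([37, 56, 600]);
translate([453, 734, 0]) mirror([1, 0, 0]) rotate([0, atan2(168, 576), 0]) cube([37, 56, 600]);


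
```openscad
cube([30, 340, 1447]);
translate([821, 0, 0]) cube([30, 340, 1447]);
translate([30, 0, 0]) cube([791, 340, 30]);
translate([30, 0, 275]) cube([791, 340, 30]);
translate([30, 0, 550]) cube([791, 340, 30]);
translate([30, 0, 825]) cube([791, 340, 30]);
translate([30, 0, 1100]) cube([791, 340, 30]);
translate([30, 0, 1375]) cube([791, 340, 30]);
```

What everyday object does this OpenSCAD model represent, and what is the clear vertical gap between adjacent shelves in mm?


A bookshelf. The clear shelf gap is 245 mm.

Two tall side panels with 6 horizontal boards between them — a bookshelf. The first two shelf undersides are at z = 0 and z = 275; with shelf thickness 30, the clear gap is 275 − 0 − 30 = 245 mm.


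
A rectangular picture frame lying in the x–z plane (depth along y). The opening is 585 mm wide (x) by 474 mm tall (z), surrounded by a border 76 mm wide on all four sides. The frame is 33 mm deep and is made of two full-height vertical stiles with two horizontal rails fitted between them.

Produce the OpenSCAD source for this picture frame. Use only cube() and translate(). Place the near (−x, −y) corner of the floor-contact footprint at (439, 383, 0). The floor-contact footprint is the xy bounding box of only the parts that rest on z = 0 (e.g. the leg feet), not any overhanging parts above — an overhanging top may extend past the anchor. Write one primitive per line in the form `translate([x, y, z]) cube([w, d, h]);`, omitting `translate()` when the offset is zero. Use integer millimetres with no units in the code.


translate([439, 383, 0]) cube([76, 33, 626]);
translate([1100, 383, 0]) cube([76, 33, 626]);
translate([515, 383, 0]) cube([585, 33, 76]);
translate([515, 383, 550]) cube([585, 33, 76]);


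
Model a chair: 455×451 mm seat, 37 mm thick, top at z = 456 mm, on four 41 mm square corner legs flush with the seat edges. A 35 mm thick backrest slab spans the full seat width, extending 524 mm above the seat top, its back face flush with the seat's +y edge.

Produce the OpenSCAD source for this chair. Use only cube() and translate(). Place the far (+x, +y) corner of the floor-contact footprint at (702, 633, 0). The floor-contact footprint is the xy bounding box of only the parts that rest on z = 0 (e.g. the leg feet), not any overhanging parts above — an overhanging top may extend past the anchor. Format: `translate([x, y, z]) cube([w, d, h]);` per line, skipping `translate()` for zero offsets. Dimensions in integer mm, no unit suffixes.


translate([247, 182, 419]) cube([455, 451, 37]);
translate([247, 182, 0]) cube([41, 41, 419]);
translate([661, 182, 0]) cube([41, 41, 419]);
translate([247, 592, 0]) cube([41, 41, 419]);
translate([661, 592, 0]) cube([41, 41, 419]);
translate([247, 598, 456]) cube([455, 35, 524]);


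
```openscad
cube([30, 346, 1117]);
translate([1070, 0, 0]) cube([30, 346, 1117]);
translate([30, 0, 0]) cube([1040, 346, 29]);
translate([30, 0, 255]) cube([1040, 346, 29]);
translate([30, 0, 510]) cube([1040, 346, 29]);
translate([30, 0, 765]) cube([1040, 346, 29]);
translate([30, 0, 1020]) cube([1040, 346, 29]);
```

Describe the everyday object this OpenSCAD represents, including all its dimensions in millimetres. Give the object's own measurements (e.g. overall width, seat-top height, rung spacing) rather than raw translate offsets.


An open bookshelf. Two side panels, each 30 mm thick, 346 mm deep and 1117 mm tall, stand 1100 mm apart (outside-to-outside). Between them sit 5 shelves, each 29 mm thick and 346 mm deep, spanning the full gap between the sides. The bottom shelf rests on the floor (its underside at z = 0) and the clear gap between one shelf's top and the next shelf's underside is 226 mm.


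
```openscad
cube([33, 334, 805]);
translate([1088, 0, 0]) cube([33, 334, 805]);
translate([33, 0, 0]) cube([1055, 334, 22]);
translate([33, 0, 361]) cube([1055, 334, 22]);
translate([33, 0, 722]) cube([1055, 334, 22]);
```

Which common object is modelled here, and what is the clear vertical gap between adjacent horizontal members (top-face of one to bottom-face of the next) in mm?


A bookshelf. The clear shelf gap is 339 mm.

Two tall side panels with 3 horizontal boards between them — a bookshelf. The first two shelf undersides are at z = 0 and z = 361; with shelf thickness 22, the clear gap is 361 − 0 − 22 = 339 mm.


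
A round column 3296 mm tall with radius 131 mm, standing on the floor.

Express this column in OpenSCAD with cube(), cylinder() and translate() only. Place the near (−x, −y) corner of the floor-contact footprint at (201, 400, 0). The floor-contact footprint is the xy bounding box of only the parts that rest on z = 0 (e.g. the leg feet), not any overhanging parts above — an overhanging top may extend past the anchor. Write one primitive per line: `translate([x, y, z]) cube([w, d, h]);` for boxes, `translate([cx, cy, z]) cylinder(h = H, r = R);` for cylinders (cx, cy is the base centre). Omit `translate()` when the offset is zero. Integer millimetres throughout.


translate([332, 531, 0]) cylinder(h = 3296, r = 131);


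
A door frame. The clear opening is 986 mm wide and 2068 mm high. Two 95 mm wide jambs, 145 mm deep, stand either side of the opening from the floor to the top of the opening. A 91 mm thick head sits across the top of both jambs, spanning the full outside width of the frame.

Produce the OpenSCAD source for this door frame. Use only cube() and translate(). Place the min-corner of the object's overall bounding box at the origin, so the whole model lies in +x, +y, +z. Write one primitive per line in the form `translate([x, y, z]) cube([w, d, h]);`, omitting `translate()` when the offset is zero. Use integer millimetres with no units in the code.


cube([95, 145, 2068]);
translate([1081, 0, 0]) cube([95, 145, 2068]);
translate([0, 0, 2068]) cube([1176, 145, 91]);


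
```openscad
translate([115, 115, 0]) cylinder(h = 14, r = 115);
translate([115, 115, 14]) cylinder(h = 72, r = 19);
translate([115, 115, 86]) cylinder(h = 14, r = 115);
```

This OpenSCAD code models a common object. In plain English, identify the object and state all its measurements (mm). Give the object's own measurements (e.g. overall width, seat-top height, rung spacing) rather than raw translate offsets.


A spool: two coaxial disc flanges of radius 115 mm and thickness 14 mm, joined by a core cylinder of radius 19 mm and height 72 mm. The lower flange rests on z = 0 and the three cylinders share a vertical axis.


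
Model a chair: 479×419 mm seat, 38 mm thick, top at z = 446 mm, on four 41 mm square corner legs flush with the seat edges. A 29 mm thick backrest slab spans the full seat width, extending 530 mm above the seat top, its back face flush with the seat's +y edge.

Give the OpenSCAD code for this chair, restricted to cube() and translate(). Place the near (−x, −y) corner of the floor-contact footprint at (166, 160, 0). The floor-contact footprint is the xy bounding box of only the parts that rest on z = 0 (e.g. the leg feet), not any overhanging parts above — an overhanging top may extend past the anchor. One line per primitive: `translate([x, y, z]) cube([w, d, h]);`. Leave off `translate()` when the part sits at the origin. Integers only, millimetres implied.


translate([166, 160, 408]) cube([479, 419, 38]);
translate([166, 160, 0]) cube([41, 41, 408]);
translate([604, 160, 0]) cube([41, 41, 408]);
translate([166, 538, 0]) cube([41, 41, 408]);
translate([604, 538, 0]) cube([41, 41, 408]);
translate([166, 550, 446]) cube([479, 29, 530]);


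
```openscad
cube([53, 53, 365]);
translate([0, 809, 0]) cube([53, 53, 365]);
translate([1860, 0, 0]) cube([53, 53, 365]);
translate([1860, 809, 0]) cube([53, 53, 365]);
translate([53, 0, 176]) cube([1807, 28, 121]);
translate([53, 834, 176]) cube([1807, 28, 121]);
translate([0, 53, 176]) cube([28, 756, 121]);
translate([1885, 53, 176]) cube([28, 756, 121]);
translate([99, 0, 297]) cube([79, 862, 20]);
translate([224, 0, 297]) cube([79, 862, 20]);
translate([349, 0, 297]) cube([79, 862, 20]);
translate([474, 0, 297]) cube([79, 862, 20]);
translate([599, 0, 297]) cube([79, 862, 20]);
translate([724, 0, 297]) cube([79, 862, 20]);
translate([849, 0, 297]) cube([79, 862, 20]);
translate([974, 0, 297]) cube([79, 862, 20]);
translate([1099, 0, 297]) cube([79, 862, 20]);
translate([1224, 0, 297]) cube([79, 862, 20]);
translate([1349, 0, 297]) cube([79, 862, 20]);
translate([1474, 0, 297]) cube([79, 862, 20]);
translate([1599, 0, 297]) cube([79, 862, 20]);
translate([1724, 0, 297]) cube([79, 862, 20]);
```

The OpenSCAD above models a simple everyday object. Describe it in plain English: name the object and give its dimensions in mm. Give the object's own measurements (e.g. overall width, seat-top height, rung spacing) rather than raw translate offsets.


A bed frame 1913 mm long (x) by 862 mm wide (y). Four 53×53 mm corner posts, 365 mm tall, at the corners of the footprint. Four rails of 28 mm thickness and 121 mm height run between adjacent posts with their undersides at z = 176 mm, their outer faces flush with the outside of the frame (the two x-running rails run between the posts' inner faces; the two y-running rails run between the posts' inner faces). 14 slats, each 79 mm wide (x) and 20 mm thick, lie across the top of the two x-running rails, running the full 862 mm width of the frame in y; along x they sit between the end posts with a 46 mm gap after the −x posts and between neighbouring slats, leaving 57 mm before the +x posts.


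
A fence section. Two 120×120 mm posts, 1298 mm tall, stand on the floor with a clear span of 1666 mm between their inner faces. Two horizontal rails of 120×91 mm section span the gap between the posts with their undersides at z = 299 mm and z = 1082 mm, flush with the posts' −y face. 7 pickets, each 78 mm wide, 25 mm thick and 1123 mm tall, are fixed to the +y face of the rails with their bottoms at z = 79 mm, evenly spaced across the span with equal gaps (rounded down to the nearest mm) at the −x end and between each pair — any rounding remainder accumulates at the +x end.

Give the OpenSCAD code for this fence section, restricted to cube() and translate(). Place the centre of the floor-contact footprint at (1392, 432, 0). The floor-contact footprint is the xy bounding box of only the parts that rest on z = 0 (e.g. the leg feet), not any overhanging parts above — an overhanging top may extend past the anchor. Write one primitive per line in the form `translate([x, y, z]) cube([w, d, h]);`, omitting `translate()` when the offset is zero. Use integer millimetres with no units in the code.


translate([439, 372, 0]) cube([120, 120, 1298]);
translate([2225, 372, 0]) cube([120, 120, 1298]);
translate([559, 372, 299]) cube([1666, 120, 91]);
translate([559, 372, 1082]) cube([1666, 120, 91]);
translate([699, 492, 79]) cube([78, 25, 1123]);
translate([917, 492, 79]) cube([78, 25, 1123]);
translate([1135, 492, 79]) cube([78, 25, 1123]);
translate([1353, 492, 79]) cube([78, 25, 1123]);
translate([1571, 492, 79]) cube([78, 25, 1123]);
translate([1789, 492, 79]) cube([78, 25, 1123]);
translate([2007, 492, 79]) cube([78, 25, 1123]);


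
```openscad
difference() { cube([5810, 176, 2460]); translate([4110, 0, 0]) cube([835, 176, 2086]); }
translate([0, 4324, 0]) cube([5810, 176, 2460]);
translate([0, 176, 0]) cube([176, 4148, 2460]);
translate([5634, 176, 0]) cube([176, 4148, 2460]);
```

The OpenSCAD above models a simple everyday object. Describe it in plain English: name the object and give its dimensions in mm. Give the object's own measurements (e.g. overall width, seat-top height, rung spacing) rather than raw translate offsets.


A single room: four walls, each 2460 mm tall and 176 mm thick, enclosing an outside footprint 5810×4500 mm (x × y), no floor or roof. The front and back walls (−y and +y sides) run the full x-width; the side walls fit between their inner faces. A door opening 835 mm wide and 2086 mm tall is cut through the front wall from the floor up, its −x edge 4110 mm from the wall's −x end.


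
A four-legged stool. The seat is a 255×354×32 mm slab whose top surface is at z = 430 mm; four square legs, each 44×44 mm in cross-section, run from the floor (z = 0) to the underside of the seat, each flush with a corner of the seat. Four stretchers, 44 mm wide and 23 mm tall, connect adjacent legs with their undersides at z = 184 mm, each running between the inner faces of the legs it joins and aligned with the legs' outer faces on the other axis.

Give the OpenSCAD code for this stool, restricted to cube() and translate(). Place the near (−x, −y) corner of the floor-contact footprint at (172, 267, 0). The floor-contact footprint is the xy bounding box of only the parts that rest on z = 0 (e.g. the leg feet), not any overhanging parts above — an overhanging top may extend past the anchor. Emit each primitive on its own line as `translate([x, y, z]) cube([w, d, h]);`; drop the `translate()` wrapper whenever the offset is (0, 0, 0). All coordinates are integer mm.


// leg_h = 430 - 32 = 398
// stretcher span = 255 - 2*44 = 167
translate([172, 267, 398]) cube([255, 354, 32]);
translate([172, 267, 0]) cube([44, 44, 398]);
translate([383, 267, 0]) cube([44, 44, 398]);
translate([172, 577, 0]) cube([44, 44, 398]);
translate([383, 577, 0]) cube([44, 44, 398]);
translate([216, 267, 184]) cube([167, 44, 23]);
translate([216, 577, 184]) cube([167, 44, 23]);
translate([172, 311, 184]) cube([44, 266, 23]);
translate([383, 311, 184]) cube([44, 266, 23]);
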